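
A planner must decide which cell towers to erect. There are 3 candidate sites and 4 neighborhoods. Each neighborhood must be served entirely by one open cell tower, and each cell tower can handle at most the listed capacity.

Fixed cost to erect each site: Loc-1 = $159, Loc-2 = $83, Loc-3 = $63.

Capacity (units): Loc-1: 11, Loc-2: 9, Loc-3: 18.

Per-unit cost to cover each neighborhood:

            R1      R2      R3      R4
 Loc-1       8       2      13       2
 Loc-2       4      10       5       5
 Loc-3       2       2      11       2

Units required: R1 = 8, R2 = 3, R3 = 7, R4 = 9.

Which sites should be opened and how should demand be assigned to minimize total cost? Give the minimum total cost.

Minimum total cost: 290

Open {Loc-2, Loc-3}: R1→Loc-3 2·8=16, R2→Loc-3 2·3=6, R3→Loc-3 11·7=77, R4→Loc-2 5·9=45.
Loads: Loc-2 carries 9/9, Loc-3 carries 18/18. Service 144; fixed 146; total 290.
Next best feasible plan costs 339.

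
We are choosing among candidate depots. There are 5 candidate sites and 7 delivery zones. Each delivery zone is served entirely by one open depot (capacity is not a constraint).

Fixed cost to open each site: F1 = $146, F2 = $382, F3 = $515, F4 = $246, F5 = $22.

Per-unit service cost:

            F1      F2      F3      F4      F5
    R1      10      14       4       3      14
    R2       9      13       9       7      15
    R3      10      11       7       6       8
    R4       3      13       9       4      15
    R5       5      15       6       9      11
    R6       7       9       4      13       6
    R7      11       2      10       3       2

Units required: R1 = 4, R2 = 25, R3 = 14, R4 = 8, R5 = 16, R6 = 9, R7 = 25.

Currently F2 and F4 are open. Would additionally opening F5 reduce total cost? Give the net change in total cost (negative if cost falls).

Current service cost with {F2, F4}: 578.
Adding F5: each delivery zone re-picks its cheapest; new service cost 551, saving 27.
Extra fixed cost: 22. Net change = 22 − 27 = -5.
(Totals: 1206 → 1201.)

Yes — net change −5 (cost falls by 5).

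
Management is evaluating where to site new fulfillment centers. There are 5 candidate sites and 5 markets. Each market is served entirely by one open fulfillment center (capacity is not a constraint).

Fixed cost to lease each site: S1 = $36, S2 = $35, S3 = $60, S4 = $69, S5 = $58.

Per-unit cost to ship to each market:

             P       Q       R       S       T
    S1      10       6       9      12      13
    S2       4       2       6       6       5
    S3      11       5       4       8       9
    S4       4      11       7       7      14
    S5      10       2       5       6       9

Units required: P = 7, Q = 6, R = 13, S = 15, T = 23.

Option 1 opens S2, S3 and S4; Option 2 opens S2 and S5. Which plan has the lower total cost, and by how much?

Option 2 is cheaper by 58.

Option 1: {S2, S3, S4}: P→S2 4·7=28, Q→S2 2·6=12, R→S3 4·13=52, S→S2 6·15=90, T→S2 5·23=115. Service 297; fixed 164; total 461.
Option 2: {S2, S5}: P→S2 4·7=28, Q→S2 2·6=12, R→S5 5·13=65, S→S2 6·15=90, T→S2 5·23=115. Service 310; fixed 93; total 403.
Difference: |461 − 403| = 58.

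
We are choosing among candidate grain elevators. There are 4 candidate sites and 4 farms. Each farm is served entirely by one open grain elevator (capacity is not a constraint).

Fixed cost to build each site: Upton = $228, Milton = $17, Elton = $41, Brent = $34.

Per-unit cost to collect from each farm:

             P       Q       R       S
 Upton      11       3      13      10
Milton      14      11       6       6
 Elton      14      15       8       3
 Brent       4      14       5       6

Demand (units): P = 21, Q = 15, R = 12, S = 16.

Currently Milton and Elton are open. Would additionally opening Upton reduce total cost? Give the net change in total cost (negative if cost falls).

No — net change +45 (cost rises by 45).

Current service cost with {Milton, Elton}: 579.
Adding Upton: each farm re-picks its cheapest; new service cost 396, saving 183.
Extra fixed cost: 228. Net change = 228 − 183 = 45.
(Totals: 637 → 682.)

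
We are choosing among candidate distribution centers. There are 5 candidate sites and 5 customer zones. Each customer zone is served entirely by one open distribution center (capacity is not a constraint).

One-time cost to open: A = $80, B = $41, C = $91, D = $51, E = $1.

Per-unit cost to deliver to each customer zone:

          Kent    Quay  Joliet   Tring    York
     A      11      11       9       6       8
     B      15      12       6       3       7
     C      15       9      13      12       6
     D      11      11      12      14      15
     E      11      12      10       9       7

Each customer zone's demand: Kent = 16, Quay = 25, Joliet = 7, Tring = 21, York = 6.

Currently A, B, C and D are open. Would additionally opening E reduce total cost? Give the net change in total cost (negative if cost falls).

Current service cost with {A, B, C, D}: 542.
Adding E: each customer zone re-picks its cheapest; new service cost 542, saving 0.
Extra fixed cost: 1. Net change = 1 − 0 = 1.
(Totals: 805 → 806.)

No — net change +1 (cost rises by 1).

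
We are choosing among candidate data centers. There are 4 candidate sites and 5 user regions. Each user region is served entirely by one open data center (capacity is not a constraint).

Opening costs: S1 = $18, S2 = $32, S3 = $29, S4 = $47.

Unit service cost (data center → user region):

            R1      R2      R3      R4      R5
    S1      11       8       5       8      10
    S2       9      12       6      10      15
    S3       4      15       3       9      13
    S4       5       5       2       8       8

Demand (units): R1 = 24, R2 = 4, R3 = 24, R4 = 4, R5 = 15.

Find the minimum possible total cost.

Minimum total cost: 387

For any fixed open set, each user region goes to its cheapest open site; total = fixed + service.
{S4}: R1→S4 5·24=120, R2→S4 5·4=20, R3→S4 2·24=48, R4→S4 8·4=32, R5→S4 8·15=120. Service 340; fixed 47; total 387.
{S3, S4}: R1→S3 4·24=96, R2→S4 5·4=20, R3→S4 2·24=48, R4→S4 8·4=32, R5→S4 8·15=120. Service 316; fixed 76; total 392.
{S1, S4}: R1→S4 5·24=120, R2→S4 5·4=20, R3→S4 2·24=48, R4→S1 8·4=32, R5→S4 8·15=120. Service 340; fixed 65; total 405.
{S1, S2, S3, S4}: service 316 + fixed 126 = 442
(All 15 nonempty subsets were checked; S4 only is lowest.)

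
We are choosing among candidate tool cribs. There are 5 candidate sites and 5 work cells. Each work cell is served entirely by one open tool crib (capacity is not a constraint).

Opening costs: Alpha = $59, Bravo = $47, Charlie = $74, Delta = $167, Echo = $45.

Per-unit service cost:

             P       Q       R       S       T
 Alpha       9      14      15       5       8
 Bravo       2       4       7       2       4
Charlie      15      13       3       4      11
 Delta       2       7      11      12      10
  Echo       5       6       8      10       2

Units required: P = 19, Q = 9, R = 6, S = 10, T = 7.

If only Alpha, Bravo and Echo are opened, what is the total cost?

Total cost: 301

Each work cell is assigned to its cheapest site among the open ones.
{Alpha, Bravo, Echo}: P→Bravo 2·19=38, Q→Bravo 4·9=36, R→Bravo 7·6=42, S→Bravo 2·10=20, T→Echo 2·7=14. Service 150; fixed 151; total 301.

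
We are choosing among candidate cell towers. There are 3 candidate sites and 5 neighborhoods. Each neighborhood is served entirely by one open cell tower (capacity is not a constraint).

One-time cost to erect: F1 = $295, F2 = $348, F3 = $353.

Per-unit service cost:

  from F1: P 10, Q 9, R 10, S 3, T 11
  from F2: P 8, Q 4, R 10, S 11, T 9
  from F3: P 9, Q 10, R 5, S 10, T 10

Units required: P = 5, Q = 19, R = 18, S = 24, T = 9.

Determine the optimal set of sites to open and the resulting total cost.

Open F1 only; minimum total cost 867.

For any fixed open set, each neighborhood goes to its cheapest open site; total = fixed + service.
{F1}: P→F1 10·5=50, Q→F1 9·19=171, R→F1 10·18=180, S→F1 3·24=72, T→F1 11·9=99. Service 572; fixed 295; total 867.
{F2}: service 641 + fixed 348 = 989
{F3}: P→F3 9·5=45, Q→F3 10·19=190, R→F3 5·18=90, S→F3 10·24=240, T→F3 10·9=90. Service 655; fixed 353; total 1008.
{F1, F2, F3}: service 359 + fixed 996 = 1355
No other subset beats 867.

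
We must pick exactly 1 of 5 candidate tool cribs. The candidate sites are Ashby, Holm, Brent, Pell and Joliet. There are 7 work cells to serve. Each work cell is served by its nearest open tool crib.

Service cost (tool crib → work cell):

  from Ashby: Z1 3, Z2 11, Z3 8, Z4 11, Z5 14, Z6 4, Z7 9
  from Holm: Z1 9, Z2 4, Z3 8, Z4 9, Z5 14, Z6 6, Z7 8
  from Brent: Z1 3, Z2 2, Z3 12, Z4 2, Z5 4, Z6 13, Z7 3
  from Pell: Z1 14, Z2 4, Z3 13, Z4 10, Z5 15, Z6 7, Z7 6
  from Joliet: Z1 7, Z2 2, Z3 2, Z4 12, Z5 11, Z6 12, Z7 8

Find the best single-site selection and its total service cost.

Choose Brent only; total service cost 39.

With exactly 1 open, each work cell uses its cheapest among the chosen.
{Brent}: Z1→Brent 3, Z2→Brent 2, Z3→Brent 12, Z4→Brent 2, Z5→Brent 4, Z6→Brent 13, Z7→Brent 3. Service cost 39.
{Joliet}: service cost 54
{Holm}: service cost 58
Among all 5 size-1 choices, {Brent} is lowest.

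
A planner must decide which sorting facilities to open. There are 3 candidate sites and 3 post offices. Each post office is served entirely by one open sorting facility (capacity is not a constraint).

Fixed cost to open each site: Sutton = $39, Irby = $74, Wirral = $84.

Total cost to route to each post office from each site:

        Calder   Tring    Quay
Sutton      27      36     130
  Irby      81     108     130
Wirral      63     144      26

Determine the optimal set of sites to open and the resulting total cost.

Open Sutton and Wirral; minimum total cost 212.

For any fixed open set, each post office goes to its cheapest open site; total = fixed + service.
{Sutton, Wirral}: Calder→Sutton 27, Tring→Sutton 36, Quay→Wirral 26. Service 89; fixed 123; total 212.
{Sutton}: service 193 + fixed 39 = 232
{Sutton, Irby, Wirral}: service 89 + fixed 197 = 286
No other subset beats 212.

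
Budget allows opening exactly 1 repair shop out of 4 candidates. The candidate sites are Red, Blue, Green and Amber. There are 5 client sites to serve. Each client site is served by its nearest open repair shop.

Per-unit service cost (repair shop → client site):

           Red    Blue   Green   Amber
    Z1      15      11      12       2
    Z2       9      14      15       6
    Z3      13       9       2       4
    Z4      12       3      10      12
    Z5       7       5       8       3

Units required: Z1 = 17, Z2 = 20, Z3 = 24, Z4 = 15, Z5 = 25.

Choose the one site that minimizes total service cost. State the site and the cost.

Choose Amber only; total service cost 505.

With exactly 1 open, each client site uses its cheapest among the chosen.
{Amber}: Z1→Amber 2·17=34, Z2→Amber 6·20=120, Z3→Amber 4·24=96, Z4→Amber 12·15=180, Z5→Amber 3·25=75. Service cost 505.
{Blue}: service cost 853
{Green}: service cost 902
Among all 4 size-1 choices, {Amber} is lowest.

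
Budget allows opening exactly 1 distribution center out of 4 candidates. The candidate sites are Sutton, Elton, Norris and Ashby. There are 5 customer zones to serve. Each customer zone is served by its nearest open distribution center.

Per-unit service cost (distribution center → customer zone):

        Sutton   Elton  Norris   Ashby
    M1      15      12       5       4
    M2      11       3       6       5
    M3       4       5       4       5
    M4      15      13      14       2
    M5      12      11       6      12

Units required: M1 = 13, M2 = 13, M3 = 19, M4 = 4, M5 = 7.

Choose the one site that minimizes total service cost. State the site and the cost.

With exactly 1 open, each customer zone uses its cheapest among the chosen.
{Ashby}: M1→Ashby 4·13=52, M2→Ashby 5·13=65, M3→Ashby 5·19=95, M4→Ashby 2·4=8, M5→Ashby 12·7=84. Service cost 304.
{Norris}: service cost 317
{Elton}: service cost 419
Among all 4 size-1 choices, {Ashby} is lowest.

Choose Ashby only; total service cost 304.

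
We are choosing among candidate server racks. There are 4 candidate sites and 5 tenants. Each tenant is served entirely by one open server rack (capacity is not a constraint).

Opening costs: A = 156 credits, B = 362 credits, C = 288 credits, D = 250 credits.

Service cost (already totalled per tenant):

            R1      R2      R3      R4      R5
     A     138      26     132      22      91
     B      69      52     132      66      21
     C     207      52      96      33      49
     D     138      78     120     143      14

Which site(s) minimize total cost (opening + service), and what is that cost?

Open A only; minimum total cost 565.

For any fixed open set, each tenant goes to its cheapest open site; total = fixed + service.
{A}: R1→A 138, R2→A 26, R3→A 132, R4→A 22, R5→A 91. Service 409; fixed 156; total 565.
{B}: service 340 + fixed 362 = 702
{C}: service 437 + fixed 288 = 725
{A, B, C, D}: service 227 + fixed 1056 = 1283
(All 15 nonempty subsets were checked; A only is lowest.)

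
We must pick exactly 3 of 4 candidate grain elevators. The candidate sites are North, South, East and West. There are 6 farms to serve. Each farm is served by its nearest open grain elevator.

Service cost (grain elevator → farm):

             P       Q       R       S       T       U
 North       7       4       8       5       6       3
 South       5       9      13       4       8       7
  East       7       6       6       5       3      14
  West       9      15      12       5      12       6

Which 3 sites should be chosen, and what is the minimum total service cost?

Choose North, South and East; total service cost 25.

With exactly 3 open, each farm uses its cheapest among the chosen.
{North, South, East}: P→South 5, Q→North 4, R→East 6, S→South 4, T→East 3, U→North 3. Service cost 25.
{North, East, West}: service cost 28
{North, South, West}: service cost 30
Among all 4 size-3 choices, {North, South, East} is lowest.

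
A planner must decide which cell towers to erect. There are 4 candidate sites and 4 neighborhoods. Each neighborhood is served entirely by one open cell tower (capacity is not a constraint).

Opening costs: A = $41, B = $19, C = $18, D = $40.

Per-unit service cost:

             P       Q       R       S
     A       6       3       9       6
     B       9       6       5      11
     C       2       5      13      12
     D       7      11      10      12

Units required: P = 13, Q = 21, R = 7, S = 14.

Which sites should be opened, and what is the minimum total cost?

For any fixed open set, each neighborhood goes to its cheapest open site; total = fixed + service.
{A, B, C}: P→C 2·13=26, Q→A 3·21=63, R→B 5·7=35, S→A 6·14=84. Service 208; fixed 78; total 286.
{A, C}: service 236 + fixed 59 = 295
{A, B}: service 260 + fixed 60 = 320
{A, B, C, D}: P→C 2·13=26, Q→A 3·21=63, R→B 5·7=35, S→A 6·14=84. Service 208; fixed 118; total 326.
No other subset beats 286.

Open A, B and C; minimum total cost 286.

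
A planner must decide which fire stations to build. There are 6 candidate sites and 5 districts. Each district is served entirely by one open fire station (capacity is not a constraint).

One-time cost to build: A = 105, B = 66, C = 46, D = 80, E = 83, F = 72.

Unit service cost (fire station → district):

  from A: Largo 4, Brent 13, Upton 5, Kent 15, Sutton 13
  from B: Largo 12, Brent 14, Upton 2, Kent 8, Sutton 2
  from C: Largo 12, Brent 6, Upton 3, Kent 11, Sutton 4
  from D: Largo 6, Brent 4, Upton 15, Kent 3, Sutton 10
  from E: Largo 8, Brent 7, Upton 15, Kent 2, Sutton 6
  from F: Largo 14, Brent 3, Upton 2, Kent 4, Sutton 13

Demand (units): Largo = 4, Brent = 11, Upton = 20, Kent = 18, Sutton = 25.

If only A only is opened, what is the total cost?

Total cost: 959

Each district is assigned to its cheapest site among the open ones.
{A}: Largo→A 4·4=16, Brent→A 13·11=143, Upton→A 5·20=100, Kent→A 15·18=270, Sutton→A 13·25=325. Service 854; fixed 105; total 959.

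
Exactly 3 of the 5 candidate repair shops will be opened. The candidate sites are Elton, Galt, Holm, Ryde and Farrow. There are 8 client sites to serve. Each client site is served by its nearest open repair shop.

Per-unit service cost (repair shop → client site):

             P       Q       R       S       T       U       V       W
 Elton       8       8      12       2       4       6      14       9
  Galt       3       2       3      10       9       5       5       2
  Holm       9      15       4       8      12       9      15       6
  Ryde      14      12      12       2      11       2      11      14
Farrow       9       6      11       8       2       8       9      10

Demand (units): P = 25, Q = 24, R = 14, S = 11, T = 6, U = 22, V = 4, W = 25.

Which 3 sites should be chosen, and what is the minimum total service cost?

Choose Galt, Ryde and Farrow; total service cost 313.

With exactly 3 open, each client site uses its cheapest among the chosen.
{Galt, Ryde, Farrow}: P→Galt 3·25=75, Q→Galt 2·24=48, R→Galt 3·14=42, S→Ryde 2·11=22, T→Farrow 2·6=12, U→Ryde 2·22=44, V→Galt 5·4=20, W→Galt 2·25=50. Service cost 313.
{Elton, Galt, Ryde}: service cost 325
{Galt, Holm, Ryde}: service cost 355
Among all 10 size-3 choices, {Galt, Ryde, Farrow} is lowest.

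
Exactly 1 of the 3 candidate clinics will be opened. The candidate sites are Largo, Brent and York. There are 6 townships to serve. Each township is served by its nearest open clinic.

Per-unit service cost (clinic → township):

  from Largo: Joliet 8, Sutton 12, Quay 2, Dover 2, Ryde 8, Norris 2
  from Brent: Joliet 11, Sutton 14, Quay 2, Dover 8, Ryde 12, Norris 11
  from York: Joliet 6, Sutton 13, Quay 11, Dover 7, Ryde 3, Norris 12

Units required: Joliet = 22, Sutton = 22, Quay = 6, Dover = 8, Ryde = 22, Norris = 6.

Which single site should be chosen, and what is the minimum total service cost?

Choose Largo only; total service cost 656.

With exactly 1 open, each township uses its cheapest among the chosen.
{Largo}: Joliet→Largo 8·22=176, Sutton→Largo 12·22=264, Quay→Largo 2·6=12, Dover→Largo 2·8=16, Ryde→Largo 8·22=176, Norris→Largo 2·6=12. Service cost 656.
{York}: service cost 678
{Brent}: service cost 956
Among all 3 size-1 choices, {Largo} is lowest.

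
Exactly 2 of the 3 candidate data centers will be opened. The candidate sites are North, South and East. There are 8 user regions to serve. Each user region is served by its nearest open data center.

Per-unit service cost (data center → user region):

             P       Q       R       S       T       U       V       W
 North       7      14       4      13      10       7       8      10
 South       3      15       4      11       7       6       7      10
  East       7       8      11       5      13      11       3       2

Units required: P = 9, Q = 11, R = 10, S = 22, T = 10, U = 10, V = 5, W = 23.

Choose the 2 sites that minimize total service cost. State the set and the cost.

Choose South and East; total service cost 456.

With exactly 2 open, each user region uses its cheapest among the chosen.
{South, East}: P→South 3·9=27, Q→East 8·11=88, R→South 4·10=40, S→East 5·22=110, T→South 7·10=70, U→South 6·10=60, V→East 3·5=15, W→East 2·23=46. Service cost 456.
{North, East}: service cost 532
{North, South}: service cost 858
Among all 3 size-2 choices, {South, East} is lowest.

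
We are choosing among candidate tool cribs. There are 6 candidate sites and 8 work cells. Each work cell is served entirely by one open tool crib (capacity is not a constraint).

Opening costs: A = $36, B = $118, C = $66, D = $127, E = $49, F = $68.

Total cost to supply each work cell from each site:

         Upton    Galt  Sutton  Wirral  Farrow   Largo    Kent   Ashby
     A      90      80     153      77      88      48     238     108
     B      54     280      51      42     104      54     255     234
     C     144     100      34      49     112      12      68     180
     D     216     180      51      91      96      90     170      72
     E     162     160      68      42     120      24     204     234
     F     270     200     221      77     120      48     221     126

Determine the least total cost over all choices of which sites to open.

Minimum total cost: 631

For any fixed open set, each work cell goes to its cheapest open site; total = fixed + service.
{A, C}: Upton→A 90, Galt→A 80, Sutton→C 34, Wirral→C 49, Farrow→A 88, Largo→C 12, Kent→C 68, Ashby→A 108. Service 529; fixed 102; total 631.
{A, C, E}: Upton→A 90, Galt→A 80, Sutton→C 34, Wirral→E 42, Farrow→A 88, Largo→C 12, Kent→C 68, Ashby→A 108. Service 522; fixed 151; total 673.
{A, C, F}: Upton→A 90, Galt→A 80, Sutton→C 34, Wirral→C 49, Farrow→A 88, Largo→C 12, Kent→C 68, Ashby→A 108. Service 529; fixed 170; total 699.
{A, B, C, D, E, F}: service 450 + fixed 464 = 914
No other subset beats 631.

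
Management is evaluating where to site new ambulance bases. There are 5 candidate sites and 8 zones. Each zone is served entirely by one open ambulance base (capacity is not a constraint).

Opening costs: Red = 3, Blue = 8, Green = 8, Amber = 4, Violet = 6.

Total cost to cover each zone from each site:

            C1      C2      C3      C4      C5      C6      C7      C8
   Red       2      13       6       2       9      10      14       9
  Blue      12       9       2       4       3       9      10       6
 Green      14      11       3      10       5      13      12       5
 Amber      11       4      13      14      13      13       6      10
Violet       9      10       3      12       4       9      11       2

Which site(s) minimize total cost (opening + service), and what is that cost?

Open Red, Amber and Violet; minimum total cost 45.

For any fixed open set, each zone goes to its cheapest open site; total = fixed + service.
{Red, Amber, Violet}: C1→Red 2, C2→Amber 4, C3→Violet 3, C4→Red 2, C5→Violet 4, C6→Violet 9, C7→Amber 6, C8→Violet 2. Service 32; fixed 13; total 45.
{Red, Blue, Amber}: C1→Red 2, C2→Amber 4, C3→Blue 2, C4→Red 2, C5→Blue 3, C6→Blue 9, C7→Amber 6, C8→Blue 6. Service 34; fixed 15; total 49.
{Red, Blue, Amber, Violet}: service 30 + fixed 21 = 51
{Red, Blue, Green, Amber, Violet}: service 30 + fixed 29 = 59
No other subset beats 45.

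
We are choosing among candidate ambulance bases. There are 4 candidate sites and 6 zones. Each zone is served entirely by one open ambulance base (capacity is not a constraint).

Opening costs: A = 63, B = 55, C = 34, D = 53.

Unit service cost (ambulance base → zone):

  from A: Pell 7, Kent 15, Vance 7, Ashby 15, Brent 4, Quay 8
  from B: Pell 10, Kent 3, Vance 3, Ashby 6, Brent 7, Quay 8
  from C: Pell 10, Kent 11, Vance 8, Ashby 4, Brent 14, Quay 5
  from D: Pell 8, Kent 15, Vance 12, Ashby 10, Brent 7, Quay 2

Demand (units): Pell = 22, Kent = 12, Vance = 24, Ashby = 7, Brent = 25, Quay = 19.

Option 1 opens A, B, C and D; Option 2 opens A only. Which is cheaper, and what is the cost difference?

Option 1: {A, B, C, D}: Pell→A 7·22=154, Kent→B 3·12=36, Vance→B 3·24=72, Ashby→C 4·7=28, Brent→A 4·25=100, Quay→D 2·19=38. Service 428; fixed 205; total 633.
Option 2: {A}: Pell→A 7·22=154, Kent→A 15·12=180, Vance→A 7·24=168, Ashby→A 15·7=105, Brent→A 4·25=100, Quay→A 8·19=152. Service 859; fixed 63; total 922.
Difference: |633 − 922| = 289.

Option 1 is cheaper by 289.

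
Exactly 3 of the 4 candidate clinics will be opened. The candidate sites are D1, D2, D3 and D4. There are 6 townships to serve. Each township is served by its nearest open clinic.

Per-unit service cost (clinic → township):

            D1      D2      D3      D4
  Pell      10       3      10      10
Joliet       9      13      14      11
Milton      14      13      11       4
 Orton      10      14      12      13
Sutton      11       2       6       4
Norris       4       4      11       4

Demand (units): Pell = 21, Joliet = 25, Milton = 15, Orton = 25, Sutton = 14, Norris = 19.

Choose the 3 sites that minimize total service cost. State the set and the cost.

With exactly 3 open, each township uses its cheapest among the chosen.
{D1, D2, D4}: Pell→D2 3·21=63, Joliet→D1 9·25=225, Milton→D4 4·15=60, Orton→D1 10·25=250, Sutton→D2 2·14=28, Norris→D1 4·19=76. Service cost 702.
{D2, D3, D4}: service cost 802
{D1, D2, D3}: service cost 807
Among all 4 size-3 choices, {D1, D2, D4} is lowest.

Choose D1, D2 and D4; total service cost 702.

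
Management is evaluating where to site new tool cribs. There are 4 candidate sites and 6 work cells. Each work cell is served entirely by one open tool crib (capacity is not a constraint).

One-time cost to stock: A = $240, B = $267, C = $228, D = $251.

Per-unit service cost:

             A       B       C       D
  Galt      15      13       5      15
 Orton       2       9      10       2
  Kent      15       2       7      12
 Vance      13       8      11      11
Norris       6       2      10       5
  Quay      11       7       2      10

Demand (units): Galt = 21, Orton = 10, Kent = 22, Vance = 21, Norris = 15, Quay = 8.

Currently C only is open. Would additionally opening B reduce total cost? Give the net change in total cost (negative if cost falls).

Yes — net change −36 (cost falls by 36).

Current service cost with {C}: 756.
Adding B: each work cell re-picks its cheapest; new service cost 453, saving 303.
Extra fixed cost: 267. Net change = 267 − 303 = -36.
(Totals: 984 → 948.)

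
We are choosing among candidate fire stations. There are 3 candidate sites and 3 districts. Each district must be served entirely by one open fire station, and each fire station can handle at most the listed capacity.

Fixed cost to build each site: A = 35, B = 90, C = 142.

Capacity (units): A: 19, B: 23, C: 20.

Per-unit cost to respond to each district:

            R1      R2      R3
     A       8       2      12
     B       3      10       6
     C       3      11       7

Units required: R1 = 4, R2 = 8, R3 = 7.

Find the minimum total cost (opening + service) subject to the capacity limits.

Minimum total cost: 167

Open {A}: R1→A 8·4=32, R2→A 2·8=16, R3→A 12·7=84.
Loads: A carries 19/19. Service 132; fixed 35; total 167.
Next best feasible plan costs 195.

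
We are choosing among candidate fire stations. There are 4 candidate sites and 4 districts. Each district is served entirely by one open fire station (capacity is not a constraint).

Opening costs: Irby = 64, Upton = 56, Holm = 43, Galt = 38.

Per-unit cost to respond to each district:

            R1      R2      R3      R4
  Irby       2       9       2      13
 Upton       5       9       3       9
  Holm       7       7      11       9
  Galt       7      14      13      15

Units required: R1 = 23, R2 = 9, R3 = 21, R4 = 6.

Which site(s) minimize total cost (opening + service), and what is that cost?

Open Irby only; minimum total cost 311.

For any fixed open set, each district goes to its cheapest open site; total = fixed + service.
{Irby}: R1→Irby 2·23=46, R2→Irby 9·9=81, R3→Irby 2·21=42, R4→Irby 13·6=78. Service 247; fixed 64; total 311.
{Irby, Holm}: R1→Irby 2·23=46, R2→Holm 7·9=63, R3→Irby 2·21=42, R4→Holm 9·6=54. Service 205; fixed 107; total 312.
{Irby, Upton}: service 223 + fixed 120 = 343
{Irby, Upton, Holm, Galt}: service 205 + fixed 201 = 406
No other subset beats 311.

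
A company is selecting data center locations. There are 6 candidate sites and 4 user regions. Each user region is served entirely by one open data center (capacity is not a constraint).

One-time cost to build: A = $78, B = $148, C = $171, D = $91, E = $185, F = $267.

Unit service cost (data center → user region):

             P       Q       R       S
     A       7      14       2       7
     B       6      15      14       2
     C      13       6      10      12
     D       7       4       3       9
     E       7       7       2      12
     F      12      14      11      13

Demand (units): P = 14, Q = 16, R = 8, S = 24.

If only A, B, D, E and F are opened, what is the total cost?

Total cost: 981

Each user region is assigned to its cheapest site among the open ones.
{A, B, D, E, F}: P→B 6·14=84, Q→D 4·16=64, R→A 2·8=16, S→B 2·24=48. Service 212; fixed 769; total 981.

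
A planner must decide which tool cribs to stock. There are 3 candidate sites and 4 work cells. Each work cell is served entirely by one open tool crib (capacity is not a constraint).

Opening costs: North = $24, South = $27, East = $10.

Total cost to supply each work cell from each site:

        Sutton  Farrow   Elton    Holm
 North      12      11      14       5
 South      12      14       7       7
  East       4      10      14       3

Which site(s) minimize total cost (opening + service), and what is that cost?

For any fixed open set, each work cell goes to its cheapest open site; total = fixed + service.
{East}: Sutton→East 4, Farrow→East 10, Elton→East 14, Holm→East 3. Service 31; fixed 10; total 41.
{South, East}: service 24 + fixed 37 = 61
{North, East}: Sutton→East 4, Farrow→East 10, Elton→North 14, Holm→East 3. Service 31; fixed 34; total 65.
{North, South, East}: service 24 + fixed 61 = 85
No other subset beats 41.

Open East only; minimum total cost 41.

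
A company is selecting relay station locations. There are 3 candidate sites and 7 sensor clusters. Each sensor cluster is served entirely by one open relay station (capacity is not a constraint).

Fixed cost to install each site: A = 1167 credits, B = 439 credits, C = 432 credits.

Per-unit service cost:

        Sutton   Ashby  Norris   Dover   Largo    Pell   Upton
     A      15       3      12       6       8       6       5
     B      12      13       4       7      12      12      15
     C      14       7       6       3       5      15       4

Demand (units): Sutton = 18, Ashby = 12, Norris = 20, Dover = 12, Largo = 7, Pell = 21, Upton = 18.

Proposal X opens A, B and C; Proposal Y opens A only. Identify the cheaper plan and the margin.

Proposal Y is cheaper by 582.

Proposal X: {A, B, C}: Sutton→B 12·18=216, Ashby→A 3·12=36, Norris→B 4·20=80, Dover→C 3·12=36, Largo→C 5·7=35, Pell→A 6·21=126, Upton→C 4·18=72. Service 601; fixed 2038; total 2639.
Proposal Y: {A}: Sutton→A 15·18=270, Ashby→A 3·12=36, Norris→A 12·20=240, Dover→A 6·12=72, Largo→A 8·7=56, Pell→A 6·21=126, Upton→A 5·18=90. Service 890; fixed 1167; total 2057.
Difference: |2639 − 2057| = 582.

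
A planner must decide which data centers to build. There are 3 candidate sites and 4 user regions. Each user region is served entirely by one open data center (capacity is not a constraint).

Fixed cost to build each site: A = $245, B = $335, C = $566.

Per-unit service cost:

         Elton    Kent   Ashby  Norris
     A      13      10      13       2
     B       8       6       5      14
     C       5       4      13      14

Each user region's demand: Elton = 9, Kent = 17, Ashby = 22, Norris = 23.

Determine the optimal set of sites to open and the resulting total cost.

For any fixed open set, each user region goes to its cheapest open site; total = fixed + service.
{A}: Elton→A 13·9=117, Kent→A 10·17=170, Ashby→A 13·22=286, Norris→A 2·23=46. Service 619; fixed 245; total 864.
{A, B}: service 330 + fixed 580 = 910
{B}: service 606 + fixed 335 = 941
{A, B, C}: service 269 + fixed 1146 = 1415
No other subset beats 864.

Open A only; minimum total cost 864.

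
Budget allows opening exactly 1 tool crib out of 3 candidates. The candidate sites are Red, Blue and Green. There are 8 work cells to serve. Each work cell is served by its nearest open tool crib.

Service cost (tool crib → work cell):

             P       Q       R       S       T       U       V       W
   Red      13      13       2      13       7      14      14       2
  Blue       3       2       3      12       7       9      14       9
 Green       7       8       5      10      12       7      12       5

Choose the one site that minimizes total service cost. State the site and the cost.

With exactly 1 open, each work cell uses its cheapest among the chosen.
{Blue}: P→Blue 3, Q→Blue 2, R→Blue 3, S→Blue 12, T→Blue 7, U→Blue 9, V→Blue 14, W→Blue 9. Service cost 59.
{Green}: service cost 66
{Red}: service cost 78
Among all 3 size-1 choices, {Blue} is lowest.

Choose Blue only; total service cost 59.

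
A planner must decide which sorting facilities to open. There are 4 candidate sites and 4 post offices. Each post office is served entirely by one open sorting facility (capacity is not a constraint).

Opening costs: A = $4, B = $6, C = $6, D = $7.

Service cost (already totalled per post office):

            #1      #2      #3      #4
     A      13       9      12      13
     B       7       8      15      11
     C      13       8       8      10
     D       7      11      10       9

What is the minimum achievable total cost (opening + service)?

For any fixed open set, each post office goes to its cheapest open site; total = fixed + service.
{D}: #1→D 7, #2→D 11, #3→D 10, #4→D 9. Service 37; fixed 7; total 44.
{B, C}: #1→B 7, #2→B 8, #3→C 8, #4→C 10. Service 33; fixed 12; total 45.
{C}: #1→C 13, #2→C 8, #3→C 8, #4→C 10. Service 39; fixed 6; total 45.
{A, B, C, D}: service 32 + fixed 23 = 55
(All 15 nonempty subsets were checked; D only is lowest.)

Minimum total cost: 44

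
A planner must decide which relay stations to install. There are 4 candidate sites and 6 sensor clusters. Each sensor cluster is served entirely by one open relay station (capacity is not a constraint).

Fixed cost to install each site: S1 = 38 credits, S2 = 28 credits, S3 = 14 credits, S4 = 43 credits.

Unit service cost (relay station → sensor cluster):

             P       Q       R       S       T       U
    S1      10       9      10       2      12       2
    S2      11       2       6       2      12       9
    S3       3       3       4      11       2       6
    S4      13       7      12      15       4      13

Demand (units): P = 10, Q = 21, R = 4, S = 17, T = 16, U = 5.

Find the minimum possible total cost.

For any fixed open set, each sensor cluster goes to its cheapest open site; total = fixed + service.
{S2, S3}: P→S3 3·10=30, Q→S2 2·21=42, R→S3 4·4=16, S→S2 2·17=34, T→S3 2·16=32, U→S3 6·5=30. Service 184; fixed 42; total 226.
{S1, S3}: P→S3 3·10=30, Q→S3 3·21=63, R→S3 4·4=16, S→S1 2·17=34, T→S3 2·16=32, U→S1 2·5=10. Service 185; fixed 52; total 237.
{S1, S2, S3}: P→S3 3·10=30, Q→S2 2·21=42, R→S3 4·4=16, S→S1 2·17=34, T→S3 2·16=32, U→S1 2·5=10. Service 164; fixed 80; total 244.
{S1, S2, S3, S4}: service 164 + fixed 123 = 287
No other subset beats 226.

Minimum total cost: 226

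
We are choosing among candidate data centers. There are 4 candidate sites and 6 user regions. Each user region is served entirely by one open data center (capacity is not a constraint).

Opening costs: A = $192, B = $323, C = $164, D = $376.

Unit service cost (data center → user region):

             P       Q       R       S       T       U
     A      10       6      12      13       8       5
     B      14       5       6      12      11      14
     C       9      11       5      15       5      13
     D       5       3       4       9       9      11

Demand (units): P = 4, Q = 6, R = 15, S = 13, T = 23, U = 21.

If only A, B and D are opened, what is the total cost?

Total cost: 1395

Each user region is assigned to its cheapest site among the open ones.
{A, B, D}: P→D 5·4=20, Q→D 3·6=18, R→D 4·15=60, S→D 9·13=117, T→A 8·23=184, U→A 5·21=105. Service 504; fixed 891; total 1395.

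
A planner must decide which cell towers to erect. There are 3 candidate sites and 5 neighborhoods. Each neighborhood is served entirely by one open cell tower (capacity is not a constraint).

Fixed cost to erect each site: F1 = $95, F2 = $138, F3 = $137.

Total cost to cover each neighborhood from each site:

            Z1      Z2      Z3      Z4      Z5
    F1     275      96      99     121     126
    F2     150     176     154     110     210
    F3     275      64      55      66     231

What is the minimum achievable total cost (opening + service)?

For any fixed open set, each neighborhood goes to its cheapest open site; total = fixed + service.
{F1}: Z1→F1 275, Z2→F1 96, Z3→F1 99, Z4→F1 121, Z5→F1 126. Service 717; fixed 95; total 812.
{F1, F2}: service 581 + fixed 233 = 814
{F1, F3}: service 586 + fixed 232 = 818
{F1, F2, F3}: service 461 + fixed 370 = 831
No other subset beats 812.

Minimum total cost: 812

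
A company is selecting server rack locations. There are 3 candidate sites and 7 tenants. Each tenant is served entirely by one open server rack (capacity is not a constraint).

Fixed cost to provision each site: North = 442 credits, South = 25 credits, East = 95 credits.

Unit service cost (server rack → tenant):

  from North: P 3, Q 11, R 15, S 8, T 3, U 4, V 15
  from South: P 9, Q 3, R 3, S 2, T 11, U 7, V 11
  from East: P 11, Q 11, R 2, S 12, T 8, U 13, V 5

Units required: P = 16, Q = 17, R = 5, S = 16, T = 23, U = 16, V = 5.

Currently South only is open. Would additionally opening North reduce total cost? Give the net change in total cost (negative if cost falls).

Current service cost with {South}: 662.
Adding North: each tenant re-picks its cheapest; new service cost 334, saving 328.
Extra fixed cost: 442. Net change = 442 − 328 = 114.
(Totals: 687 → 801.)

No — net change +114 (cost rises by 114).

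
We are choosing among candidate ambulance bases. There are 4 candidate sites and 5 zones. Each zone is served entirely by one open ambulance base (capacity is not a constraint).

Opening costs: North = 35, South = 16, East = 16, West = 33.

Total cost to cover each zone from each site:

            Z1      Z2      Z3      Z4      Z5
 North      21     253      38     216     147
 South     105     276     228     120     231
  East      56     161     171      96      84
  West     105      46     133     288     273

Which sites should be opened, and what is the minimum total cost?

For any fixed open set, each zone goes to its cheapest open site; total = fixed + service.
{North, East, West}: Z1→North 21, Z2→West 46, Z3→North 38, Z4→East 96, Z5→East 84. Service 285; fixed 84; total 369.
{North, South, East, West}: service 285 + fixed 100 = 385
{North, East}: Z1→North 21, Z2→East 161, Z3→North 38, Z4→East 96, Z5→East 84. Service 400; fixed 51; total 451.
{South}: service 960 + fixed 16 = 976
No other subset beats 369.

Open North, East and West; minimum total cost 369.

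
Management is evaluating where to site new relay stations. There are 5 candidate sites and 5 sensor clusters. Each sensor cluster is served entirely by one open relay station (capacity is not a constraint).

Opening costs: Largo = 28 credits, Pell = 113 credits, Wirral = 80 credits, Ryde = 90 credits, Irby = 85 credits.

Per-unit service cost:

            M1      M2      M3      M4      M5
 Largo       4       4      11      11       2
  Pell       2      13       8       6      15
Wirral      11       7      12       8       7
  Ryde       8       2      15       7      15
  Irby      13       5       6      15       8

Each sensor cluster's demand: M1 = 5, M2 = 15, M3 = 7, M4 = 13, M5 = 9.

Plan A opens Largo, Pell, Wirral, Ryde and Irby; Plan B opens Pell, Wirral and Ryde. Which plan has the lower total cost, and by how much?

Plan B is cheaper by 54.

Plan A: {Largo, Pell, Wirral, Ryde, Irby}: M1→Pell 2·5=10, M2→Ryde 2·15=30, M3→Irby 6·7=42, M4→Pell 6·13=78, M5→Largo 2·9=18. Service 178; fixed 396; total 574.
Plan B: {Pell, Wirral, Ryde}: M1→Pell 2·5=10, M2→Ryde 2·15=30, M3→Pell 8·7=56, M4→Pell 6·13=78, M5→Wirral 7·9=63. Service 237; fixed 283; total 520.
Difference: |574 − 520| = 54.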